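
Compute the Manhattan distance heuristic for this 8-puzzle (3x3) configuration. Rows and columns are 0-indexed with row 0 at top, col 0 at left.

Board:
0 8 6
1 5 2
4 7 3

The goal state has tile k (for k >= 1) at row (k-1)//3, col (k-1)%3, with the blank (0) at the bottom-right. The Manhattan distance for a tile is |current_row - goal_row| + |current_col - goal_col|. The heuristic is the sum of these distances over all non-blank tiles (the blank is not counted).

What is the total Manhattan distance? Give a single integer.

Tile 8: at (0,1), goal (2,1), distance |0-2|+|1-1| = 2
Tile 6: at (0,2), goal (1,2), distance |0-1|+|2-2| = 1
Tile 1: at (1,0), goal (0,0), distance |1-0|+|0-0| = 1
Tile 5: at (1,1), goal (1,1), distance |1-1|+|1-1| = 0
Tile 2: at (1,2), goal (0,1), distance |1-0|+|2-1| = 2
Tile 4: at (2,0), goal (1,0), distance |2-1|+|0-0| = 1
Tile 7: at (2,1), goal (2,0), distance |2-2|+|1-0| = 1
Tile 3: at (2,2), goal (0,2), distance |2-0|+|2-2| = 2
Sum: 2 + 1 + 1 + 0 + 2 + 1 + 1 + 2 = 10

Answer: 10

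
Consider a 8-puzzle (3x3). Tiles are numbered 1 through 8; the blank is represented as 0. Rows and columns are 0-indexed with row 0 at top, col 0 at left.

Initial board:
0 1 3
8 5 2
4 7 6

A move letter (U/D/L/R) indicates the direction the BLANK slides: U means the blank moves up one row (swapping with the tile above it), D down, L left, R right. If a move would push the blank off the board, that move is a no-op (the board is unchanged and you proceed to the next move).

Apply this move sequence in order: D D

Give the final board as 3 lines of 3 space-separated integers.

After move 1 (D):
8 1 3
0 5 2
4 7 6

After move 2 (D):
8 1 3
4 5 2
0 7 6

Answer: 8 1 3
4 5 2
0 7 6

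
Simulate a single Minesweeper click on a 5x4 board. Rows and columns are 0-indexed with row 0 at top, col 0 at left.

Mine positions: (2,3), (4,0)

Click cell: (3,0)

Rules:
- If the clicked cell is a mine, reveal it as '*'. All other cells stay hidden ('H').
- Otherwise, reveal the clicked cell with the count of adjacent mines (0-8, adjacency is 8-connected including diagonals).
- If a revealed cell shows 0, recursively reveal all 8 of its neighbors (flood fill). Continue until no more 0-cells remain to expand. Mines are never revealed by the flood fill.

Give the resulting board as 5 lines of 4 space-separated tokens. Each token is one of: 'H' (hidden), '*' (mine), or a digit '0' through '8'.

H H H H
H H H H
H H H H
1 H H H
H H H H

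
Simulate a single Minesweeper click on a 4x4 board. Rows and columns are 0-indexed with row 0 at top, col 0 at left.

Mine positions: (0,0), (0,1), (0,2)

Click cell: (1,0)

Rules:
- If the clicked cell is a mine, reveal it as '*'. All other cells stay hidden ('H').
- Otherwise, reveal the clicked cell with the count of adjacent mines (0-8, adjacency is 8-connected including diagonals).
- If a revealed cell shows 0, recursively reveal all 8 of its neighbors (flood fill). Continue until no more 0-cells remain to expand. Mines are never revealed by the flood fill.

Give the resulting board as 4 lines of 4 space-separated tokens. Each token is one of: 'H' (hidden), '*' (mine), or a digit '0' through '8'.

H H H H
2 H H H
H H H H
H H H H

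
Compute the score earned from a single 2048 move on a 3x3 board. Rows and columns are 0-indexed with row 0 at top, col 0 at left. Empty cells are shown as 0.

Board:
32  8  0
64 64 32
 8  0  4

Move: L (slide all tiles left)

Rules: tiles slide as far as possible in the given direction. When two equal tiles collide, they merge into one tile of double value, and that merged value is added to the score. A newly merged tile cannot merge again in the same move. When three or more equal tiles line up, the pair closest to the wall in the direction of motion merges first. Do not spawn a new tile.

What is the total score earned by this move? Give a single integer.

Slide left:
row 0: [32, 8, 0] -> [32, 8, 0]  score +0 (running 0)
row 1: [64, 64, 32] -> [128, 32, 0]  score +128 (running 128)
row 2: [8, 0, 4] -> [8, 4, 0]  score +0 (running 128)
Board after move:
 32   8   0
128  32   0
  8   4   0

Answer: 128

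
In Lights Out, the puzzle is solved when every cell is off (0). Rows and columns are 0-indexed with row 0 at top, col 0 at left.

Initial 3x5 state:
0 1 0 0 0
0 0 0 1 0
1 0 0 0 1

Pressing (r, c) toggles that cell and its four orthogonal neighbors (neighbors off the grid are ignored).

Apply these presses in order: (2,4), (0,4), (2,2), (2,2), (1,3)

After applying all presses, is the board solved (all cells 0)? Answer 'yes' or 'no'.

Answer: no

Derivation:
After press 1 at (2,4):
0 1 0 0 0
0 0 0 1 1
1 0 0 1 0

After press 2 at (0,4):
0 1 0 1 1
0 0 0 1 0
1 0 0 1 0

After press 3 at (2,2):
0 1 0 1 1
0 0 1 1 0
1 1 1 0 0

After press 4 at (2,2):
0 1 0 1 1
0 0 0 1 0
1 0 0 1 0

After press 5 at (1,3):
0 1 0 0 1
0 0 1 0 1
1 0 0 0 0

Lights still on: 5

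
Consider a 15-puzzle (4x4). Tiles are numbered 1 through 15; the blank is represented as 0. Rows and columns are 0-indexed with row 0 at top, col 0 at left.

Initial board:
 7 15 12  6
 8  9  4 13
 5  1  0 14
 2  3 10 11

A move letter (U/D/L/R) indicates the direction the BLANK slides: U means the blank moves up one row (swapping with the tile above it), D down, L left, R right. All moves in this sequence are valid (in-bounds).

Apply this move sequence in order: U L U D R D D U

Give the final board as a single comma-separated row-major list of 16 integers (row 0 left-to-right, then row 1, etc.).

Answer: 7, 15, 12, 6, 8, 9, 4, 13, 5, 1, 0, 14, 2, 3, 10, 11

Derivation:
After move 1 (U):
 7 15 12  6
 8  9  0 13
 5  1  4 14
 2  3 10 11

After move 2 (L):
 7 15 12  6
 8  0  9 13
 5  1  4 14
 2  3 10 11

After move 3 (U):
 7  0 12  6
 8 15  9 13
 5  1  4 14
 2  3 10 11

After move 4 (D):
 7 15 12  6
 8  0  9 13
 5  1  4 14
 2  3 10 11

After move 5 (R):
 7 15 12  6
 8  9  0 13
 5  1  4 14
 2  3 10 11

After move 6 (D):
 7 15 12  6
 8  9  4 13
 5  1  0 14
 2  3 10 11

After move 7 (D):
 7 15 12  6
 8  9  4 13
 5  1 10 14
 2  3  0 11

After move 8 (U):
 7 15 12  6
 8  9  4 13
 5  1  0 14
 2  3 10 11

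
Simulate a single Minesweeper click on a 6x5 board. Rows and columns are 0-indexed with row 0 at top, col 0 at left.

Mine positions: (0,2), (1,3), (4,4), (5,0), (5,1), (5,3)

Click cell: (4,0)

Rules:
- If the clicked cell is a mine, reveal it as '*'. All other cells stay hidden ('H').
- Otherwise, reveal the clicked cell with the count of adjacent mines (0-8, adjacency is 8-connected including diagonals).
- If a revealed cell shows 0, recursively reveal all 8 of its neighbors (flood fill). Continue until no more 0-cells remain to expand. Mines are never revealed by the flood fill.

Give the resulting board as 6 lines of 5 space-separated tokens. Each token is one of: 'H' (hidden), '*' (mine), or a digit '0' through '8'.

H H H H H
H H H H H
H H H H H
H H H H H
2 H H H H
H H H H H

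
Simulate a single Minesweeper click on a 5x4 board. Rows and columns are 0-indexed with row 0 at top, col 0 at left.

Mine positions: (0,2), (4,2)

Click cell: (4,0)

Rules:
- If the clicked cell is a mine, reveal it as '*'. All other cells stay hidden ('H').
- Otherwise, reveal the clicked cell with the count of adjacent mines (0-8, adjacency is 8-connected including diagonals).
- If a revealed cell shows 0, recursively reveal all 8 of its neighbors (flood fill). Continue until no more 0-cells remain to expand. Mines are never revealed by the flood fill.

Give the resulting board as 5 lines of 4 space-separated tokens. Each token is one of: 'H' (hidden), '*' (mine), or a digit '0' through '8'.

0 1 H H
0 1 1 1
0 0 0 0
0 1 1 1
0 1 H H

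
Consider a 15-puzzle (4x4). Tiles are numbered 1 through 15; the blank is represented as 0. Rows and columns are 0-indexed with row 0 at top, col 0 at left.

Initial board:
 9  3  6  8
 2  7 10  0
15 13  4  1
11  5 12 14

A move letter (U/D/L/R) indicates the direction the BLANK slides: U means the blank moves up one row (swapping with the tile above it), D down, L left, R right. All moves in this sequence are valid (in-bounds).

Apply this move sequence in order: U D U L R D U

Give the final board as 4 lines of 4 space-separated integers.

Answer:  9  3  6  0
 2  7 10  8
15 13  4  1
11  5 12 14

Derivation:
After move 1 (U):
 9  3  6  0
 2  7 10  8
15 13  4  1
11  5 12 14

After move 2 (D):
 9  3  6  8
 2  7 10  0
15 13  4  1
11  5 12 14

After move 3 (U):
 9  3  6  0
 2  7 10  8
15 13  4  1
11  5 12 14

After move 4 (L):
 9  3  0  6
 2  7 10  8
15 13  4  1
11  5 12 14

After move 5 (R):
 9  3  6  0
 2  7 10  8
15 13  4  1
11  5 12 14

After move 6 (D):
 9  3  6  8
 2  7 10  0
15 13  4  1
11  5 12 14

After move 7 (U):
 9  3  6  0
 2  7 10  8
15 13  4  1
11  5 12 14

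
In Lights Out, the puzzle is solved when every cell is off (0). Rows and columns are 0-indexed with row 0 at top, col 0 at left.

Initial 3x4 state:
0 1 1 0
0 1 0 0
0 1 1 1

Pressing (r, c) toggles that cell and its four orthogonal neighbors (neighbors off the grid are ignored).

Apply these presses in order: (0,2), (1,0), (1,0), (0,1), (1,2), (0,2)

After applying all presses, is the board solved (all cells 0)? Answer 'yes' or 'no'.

After press 1 at (0,2):
0 0 0 1
0 1 1 0
0 1 1 1

After press 2 at (1,0):
1 0 0 1
1 0 1 0
1 1 1 1

After press 3 at (1,0):
0 0 0 1
0 1 1 0
0 1 1 1

After press 4 at (0,1):
1 1 1 1
0 0 1 0
0 1 1 1

After press 5 at (1,2):
1 1 0 1
0 1 0 1
0 1 0 1

After press 6 at (0,2):
1 0 1 0
0 1 1 1
0 1 0 1

Lights still on: 7

Answer: no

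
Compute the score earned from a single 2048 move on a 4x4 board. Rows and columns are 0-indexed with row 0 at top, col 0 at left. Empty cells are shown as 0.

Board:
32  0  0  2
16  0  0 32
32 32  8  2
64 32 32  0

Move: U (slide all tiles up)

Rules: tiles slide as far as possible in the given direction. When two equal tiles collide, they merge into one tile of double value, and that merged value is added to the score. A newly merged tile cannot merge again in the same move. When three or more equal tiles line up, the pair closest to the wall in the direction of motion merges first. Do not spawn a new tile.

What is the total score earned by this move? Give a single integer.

Slide up:
col 0: [32, 16, 32, 64] -> [32, 16, 32, 64]  score +0 (running 0)
col 1: [0, 0, 32, 32] -> [64, 0, 0, 0]  score +64 (running 64)
col 2: [0, 0, 8, 32] -> [8, 32, 0, 0]  score +0 (running 64)
col 3: [2, 32, 2, 0] -> [2, 32, 2, 0]  score +0 (running 64)
Board after move:
32 64  8  2
16  0 32 32
32  0  0  2
64  0  0  0

Answer: 64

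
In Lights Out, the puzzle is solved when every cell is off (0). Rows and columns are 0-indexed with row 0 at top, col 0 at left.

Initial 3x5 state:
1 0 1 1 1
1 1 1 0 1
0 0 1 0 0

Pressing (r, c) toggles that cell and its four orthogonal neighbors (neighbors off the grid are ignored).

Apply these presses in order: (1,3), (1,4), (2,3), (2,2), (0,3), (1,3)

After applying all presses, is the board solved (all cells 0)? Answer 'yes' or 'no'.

After press 1 at (1,3):
1 0 1 0 1
1 1 0 1 0
0 0 1 1 0

After press 2 at (1,4):
1 0 1 0 0
1 1 0 0 1
0 0 1 1 1

After press 3 at (2,3):
1 0 1 0 0
1 1 0 1 1
0 0 0 0 0

After press 4 at (2,2):
1 0 1 0 0
1 1 1 1 1
0 1 1 1 0

After press 5 at (0,3):
1 0 0 1 1
1 1 1 0 1
0 1 1 1 0

After press 6 at (1,3):
1 0 0 0 1
1 1 0 1 0
0 1 1 0 0

Lights still on: 7

Answer: no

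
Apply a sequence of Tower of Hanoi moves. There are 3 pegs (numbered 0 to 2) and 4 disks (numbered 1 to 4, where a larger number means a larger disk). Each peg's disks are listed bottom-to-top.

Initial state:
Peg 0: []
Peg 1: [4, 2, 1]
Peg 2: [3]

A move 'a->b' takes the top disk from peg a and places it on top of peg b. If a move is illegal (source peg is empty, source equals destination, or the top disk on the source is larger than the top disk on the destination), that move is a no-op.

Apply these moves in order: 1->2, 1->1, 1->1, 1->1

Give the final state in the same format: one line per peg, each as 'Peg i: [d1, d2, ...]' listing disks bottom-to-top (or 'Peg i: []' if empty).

Answer: Peg 0: []
Peg 1: [4, 2]
Peg 2: [3, 1]

Derivation:
After move 1 (1->2):
Peg 0: []
Peg 1: [4, 2]
Peg 2: [3, 1]

After move 2 (1->1):
Peg 0: []
Peg 1: [4, 2]
Peg 2: [3, 1]

After move 3 (1->1):
Peg 0: []
Peg 1: [4, 2]
Peg 2: [3, 1]

After move 4 (1->1):
Peg 0: []
Peg 1: [4, 2]
Peg 2: [3, 1]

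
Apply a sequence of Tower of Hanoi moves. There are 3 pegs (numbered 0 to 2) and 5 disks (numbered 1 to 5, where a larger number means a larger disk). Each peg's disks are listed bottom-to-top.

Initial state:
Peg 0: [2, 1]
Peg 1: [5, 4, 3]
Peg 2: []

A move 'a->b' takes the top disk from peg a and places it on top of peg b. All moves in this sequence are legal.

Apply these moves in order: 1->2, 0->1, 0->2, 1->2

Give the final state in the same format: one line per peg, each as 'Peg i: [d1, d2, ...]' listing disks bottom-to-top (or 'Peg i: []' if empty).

Answer: Peg 0: []
Peg 1: [5, 4]
Peg 2: [3, 2, 1]

Derivation:
After move 1 (1->2):
Peg 0: [2, 1]
Peg 1: [5, 4]
Peg 2: [3]

After move 2 (0->1):
Peg 0: [2]
Peg 1: [5, 4, 1]
Peg 2: [3]

After move 3 (0->2):
Peg 0: []
Peg 1: [5, 4, 1]
Peg 2: [3, 2]

After move 4 (1->2):
Peg 0: []
Peg 1: [5, 4]
Peg 2: [3, 2, 1]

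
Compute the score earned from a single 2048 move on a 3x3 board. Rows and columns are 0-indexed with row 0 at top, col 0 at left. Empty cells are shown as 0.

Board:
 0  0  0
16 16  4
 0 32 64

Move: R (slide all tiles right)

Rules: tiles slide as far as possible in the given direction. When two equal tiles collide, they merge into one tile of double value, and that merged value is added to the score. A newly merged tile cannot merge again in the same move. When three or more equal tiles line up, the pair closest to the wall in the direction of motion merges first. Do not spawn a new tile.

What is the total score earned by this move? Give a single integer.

Slide right:
row 0: [0, 0, 0] -> [0, 0, 0]  score +0 (running 0)
row 1: [16, 16, 4] -> [0, 32, 4]  score +32 (running 32)
row 2: [0, 32, 64] -> [0, 32, 64]  score +0 (running 32)
Board after move:
 0  0  0
 0 32  4
 0 32 64

Answer: 32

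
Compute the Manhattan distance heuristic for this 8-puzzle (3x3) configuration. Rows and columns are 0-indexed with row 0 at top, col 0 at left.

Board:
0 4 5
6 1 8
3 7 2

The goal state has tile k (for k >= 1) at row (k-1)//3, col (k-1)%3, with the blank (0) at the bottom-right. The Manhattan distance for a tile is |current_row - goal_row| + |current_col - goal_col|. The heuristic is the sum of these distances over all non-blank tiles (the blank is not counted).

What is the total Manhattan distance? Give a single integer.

Tile 4: (0,1)->(1,0) = 2
Tile 5: (0,2)->(1,1) = 2
Tile 6: (1,0)->(1,2) = 2
Tile 1: (1,1)->(0,0) = 2
Tile 8: (1,2)->(2,1) = 2
Tile 3: (2,0)->(0,2) = 4
Tile 7: (2,1)->(2,0) = 1
Tile 2: (2,2)->(0,1) = 3
Sum: 2 + 2 + 2 + 2 + 2 + 4 + 1 + 3 = 18

Answer: 18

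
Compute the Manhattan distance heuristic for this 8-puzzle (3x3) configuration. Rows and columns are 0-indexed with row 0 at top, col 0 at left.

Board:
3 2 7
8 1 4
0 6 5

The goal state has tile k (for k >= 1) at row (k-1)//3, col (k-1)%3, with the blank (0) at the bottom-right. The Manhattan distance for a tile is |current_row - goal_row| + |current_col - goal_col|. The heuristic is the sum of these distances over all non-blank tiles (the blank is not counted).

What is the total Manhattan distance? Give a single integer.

Answer: 16

Derivation:
Tile 3: at (0,0), goal (0,2), distance |0-0|+|0-2| = 2
Tile 2: at (0,1), goal (0,1), distance |0-0|+|1-1| = 0
Tile 7: at (0,2), goal (2,0), distance |0-2|+|2-0| = 4
Tile 8: at (1,0), goal (2,1), distance |1-2|+|0-1| = 2
Tile 1: at (1,1), goal (0,0), distance |1-0|+|1-0| = 2
Tile 4: at (1,2), goal (1,0), distance |1-1|+|2-0| = 2
Tile 6: at (2,1), goal (1,2), distance |2-1|+|1-2| = 2
Tile 5: at (2,2), goal (1,1), distance |2-1|+|2-1| = 2
Sum: 2 + 0 + 4 + 2 + 2 + 2 + 2 + 2 = 16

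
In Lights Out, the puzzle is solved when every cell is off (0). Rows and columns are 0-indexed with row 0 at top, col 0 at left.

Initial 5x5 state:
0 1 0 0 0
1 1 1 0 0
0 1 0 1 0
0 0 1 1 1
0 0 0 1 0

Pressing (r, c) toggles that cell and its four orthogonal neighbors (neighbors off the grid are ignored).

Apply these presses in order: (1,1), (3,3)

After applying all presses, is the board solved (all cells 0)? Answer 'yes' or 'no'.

Answer: yes

Derivation:
After press 1 at (1,1):
0 0 0 0 0
0 0 0 0 0
0 0 0 1 0
0 0 1 1 1
0 0 0 1 0

After press 2 at (3,3):
0 0 0 0 0
0 0 0 0 0
0 0 0 0 0
0 0 0 0 0
0 0 0 0 0

Lights still on: 0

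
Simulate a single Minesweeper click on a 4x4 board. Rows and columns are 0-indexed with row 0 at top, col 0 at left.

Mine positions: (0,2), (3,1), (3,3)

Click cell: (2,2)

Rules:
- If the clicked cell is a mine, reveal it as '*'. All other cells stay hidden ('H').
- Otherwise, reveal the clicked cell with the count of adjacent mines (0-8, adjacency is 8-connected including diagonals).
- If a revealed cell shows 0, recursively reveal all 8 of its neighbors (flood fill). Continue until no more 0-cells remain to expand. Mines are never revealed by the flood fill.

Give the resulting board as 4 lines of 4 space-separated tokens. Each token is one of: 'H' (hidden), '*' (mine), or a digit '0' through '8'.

H H H H
H H H H
H H 2 H
H H H H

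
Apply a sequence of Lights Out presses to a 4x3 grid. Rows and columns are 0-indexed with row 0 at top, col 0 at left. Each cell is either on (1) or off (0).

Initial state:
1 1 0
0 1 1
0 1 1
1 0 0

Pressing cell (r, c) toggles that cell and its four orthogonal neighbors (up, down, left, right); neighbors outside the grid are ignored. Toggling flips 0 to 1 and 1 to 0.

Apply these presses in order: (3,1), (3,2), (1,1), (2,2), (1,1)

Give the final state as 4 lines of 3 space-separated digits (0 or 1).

After press 1 at (3,1):
1 1 0
0 1 1
0 0 1
0 1 1

After press 2 at (3,2):
1 1 0
0 1 1
0 0 0
0 0 0

After press 3 at (1,1):
1 0 0
1 0 0
0 1 0
0 0 0

After press 4 at (2,2):
1 0 0
1 0 1
0 0 1
0 0 1

After press 5 at (1,1):
1 1 0
0 1 0
0 1 1
0 0 1

Answer: 1 1 0
0 1 0
0 1 1
0 0 1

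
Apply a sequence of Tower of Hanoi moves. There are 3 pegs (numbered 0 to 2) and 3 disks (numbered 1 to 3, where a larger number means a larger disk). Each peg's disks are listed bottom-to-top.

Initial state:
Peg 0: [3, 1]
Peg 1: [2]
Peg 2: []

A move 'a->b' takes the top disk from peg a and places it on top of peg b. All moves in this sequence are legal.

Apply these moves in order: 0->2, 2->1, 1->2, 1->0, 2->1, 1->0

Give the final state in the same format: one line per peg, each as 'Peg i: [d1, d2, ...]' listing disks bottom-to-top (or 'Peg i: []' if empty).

After move 1 (0->2):
Peg 0: [3]
Peg 1: [2]
Peg 2: [1]

After move 2 (2->1):
Peg 0: [3]
Peg 1: [2, 1]
Peg 2: []

After move 3 (1->2):
Peg 0: [3]
Peg 1: [2]
Peg 2: [1]

After move 4 (1->0):
Peg 0: [3, 2]
Peg 1: []
Peg 2: [1]

After move 5 (2->1):
Peg 0: [3, 2]
Peg 1: [1]
Peg 2: []

After move 6 (1->0):
Peg 0: [3, 2, 1]
Peg 1: []
Peg 2: []

Answer: Peg 0: [3, 2, 1]
Peg 1: []
Peg 2: []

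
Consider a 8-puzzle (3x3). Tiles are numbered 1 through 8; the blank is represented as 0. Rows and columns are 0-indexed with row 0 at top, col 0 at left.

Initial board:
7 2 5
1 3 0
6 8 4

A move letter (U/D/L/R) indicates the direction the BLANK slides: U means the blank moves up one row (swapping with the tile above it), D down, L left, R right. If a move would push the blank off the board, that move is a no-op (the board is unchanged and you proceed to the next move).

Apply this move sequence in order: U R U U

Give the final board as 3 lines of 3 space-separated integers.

After move 1 (U):
7 2 0
1 3 5
6 8 4

After move 2 (R):
7 2 0
1 3 5
6 8 4

After move 3 (U):
7 2 0
1 3 5
6 8 4

After move 4 (U):
7 2 0
1 3 5
6 8 4

Answer: 7 2 0
1 3 5
6 8 4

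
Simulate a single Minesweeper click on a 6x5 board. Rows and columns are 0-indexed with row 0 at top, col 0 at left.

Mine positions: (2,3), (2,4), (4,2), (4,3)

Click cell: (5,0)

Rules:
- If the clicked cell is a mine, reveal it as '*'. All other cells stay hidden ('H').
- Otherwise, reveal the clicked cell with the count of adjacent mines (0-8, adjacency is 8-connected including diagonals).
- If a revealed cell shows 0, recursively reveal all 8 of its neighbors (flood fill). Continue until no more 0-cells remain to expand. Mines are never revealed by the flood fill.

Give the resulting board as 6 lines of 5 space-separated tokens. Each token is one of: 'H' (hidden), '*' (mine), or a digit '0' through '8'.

0 0 0 0 0
0 0 1 2 2
0 0 1 H H
0 1 3 H H
0 1 H H H
0 1 H H H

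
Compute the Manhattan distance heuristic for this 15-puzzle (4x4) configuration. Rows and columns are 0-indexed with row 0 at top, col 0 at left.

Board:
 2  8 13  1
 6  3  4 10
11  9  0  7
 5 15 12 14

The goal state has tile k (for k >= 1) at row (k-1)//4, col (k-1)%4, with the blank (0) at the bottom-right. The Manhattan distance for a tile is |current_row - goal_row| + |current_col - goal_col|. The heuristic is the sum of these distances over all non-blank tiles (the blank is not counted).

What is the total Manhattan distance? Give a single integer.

Tile 2: at (0,0), goal (0,1), distance |0-0|+|0-1| = 1
Tile 8: at (0,1), goal (1,3), distance |0-1|+|1-3| = 3
Tile 13: at (0,2), goal (3,0), distance |0-3|+|2-0| = 5
Tile 1: at (0,3), goal (0,0), distance |0-0|+|3-0| = 3
Tile 6: at (1,0), goal (1,1), distance |1-1|+|0-1| = 1
Tile 3: at (1,1), goal (0,2), distance |1-0|+|1-2| = 2
Tile 4: at (1,2), goal (0,3), distance |1-0|+|2-3| = 2
Tile 10: at (1,3), goal (2,1), distance |1-2|+|3-1| = 3
Tile 11: at (2,0), goal (2,2), distance |2-2|+|0-2| = 2
Tile 9: at (2,1), goal (2,0), distance |2-2|+|1-0| = 1
Tile 7: at (2,3), goal (1,2), distance |2-1|+|3-2| = 2
Tile 5: at (3,0), goal (1,0), distance |3-1|+|0-0| = 2
Tile 15: at (3,1), goal (3,2), distance |3-3|+|1-2| = 1
Tile 12: at (3,2), goal (2,3), distance |3-2|+|2-3| = 2
Tile 14: at (3,3), goal (3,1), distance |3-3|+|3-1| = 2
Sum: 1 + 3 + 5 + 3 + 1 + 2 + 2 + 3 + 2 + 1 + 2 + 2 + 1 + 2 + 2 = 32

Answer: 32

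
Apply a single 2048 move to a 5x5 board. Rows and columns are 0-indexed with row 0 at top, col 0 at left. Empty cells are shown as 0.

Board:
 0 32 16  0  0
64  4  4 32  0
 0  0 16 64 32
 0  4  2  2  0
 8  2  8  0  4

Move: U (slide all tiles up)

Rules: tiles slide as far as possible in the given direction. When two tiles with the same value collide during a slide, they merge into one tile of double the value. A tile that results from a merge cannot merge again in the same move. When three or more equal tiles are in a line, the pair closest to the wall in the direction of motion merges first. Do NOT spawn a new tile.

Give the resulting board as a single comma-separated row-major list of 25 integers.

Slide up:
col 0: [0, 64, 0, 0, 8] -> [64, 8, 0, 0, 0]
col 1: [32, 4, 0, 4, 2] -> [32, 8, 2, 0, 0]
col 2: [16, 4, 16, 2, 8] -> [16, 4, 16, 2, 8]
col 3: [0, 32, 64, 2, 0] -> [32, 64, 2, 0, 0]
col 4: [0, 0, 32, 0, 4] -> [32, 4, 0, 0, 0]

Answer: 64, 32, 16, 32, 32, 8, 8, 4, 64, 4, 0, 2, 16, 2, 0, 0, 0, 2, 0, 0, 0, 0, 8, 0, 0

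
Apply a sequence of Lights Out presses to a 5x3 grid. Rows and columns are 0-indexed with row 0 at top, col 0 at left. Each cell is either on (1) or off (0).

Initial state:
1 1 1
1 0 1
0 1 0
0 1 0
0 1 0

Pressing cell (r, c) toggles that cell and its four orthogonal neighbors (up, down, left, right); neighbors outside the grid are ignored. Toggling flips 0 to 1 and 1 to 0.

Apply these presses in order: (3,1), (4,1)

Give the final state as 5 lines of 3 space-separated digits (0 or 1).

After press 1 at (3,1):
1 1 1
1 0 1
0 0 0
1 0 1
0 0 0

After press 2 at (4,1):
1 1 1
1 0 1
0 0 0
1 1 1
1 1 1

Answer: 1 1 1
1 0 1
0 0 0
1 1 1
1 1 1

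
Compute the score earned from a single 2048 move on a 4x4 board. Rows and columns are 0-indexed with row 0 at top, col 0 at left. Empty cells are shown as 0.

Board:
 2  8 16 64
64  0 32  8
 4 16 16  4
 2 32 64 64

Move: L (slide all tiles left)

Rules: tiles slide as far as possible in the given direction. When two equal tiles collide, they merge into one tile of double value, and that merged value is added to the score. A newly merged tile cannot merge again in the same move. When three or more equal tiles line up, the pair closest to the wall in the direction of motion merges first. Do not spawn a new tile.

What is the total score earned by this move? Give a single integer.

Slide left:
row 0: [2, 8, 16, 64] -> [2, 8, 16, 64]  score +0 (running 0)
row 1: [64, 0, 32, 8] -> [64, 32, 8, 0]  score +0 (running 0)
row 2: [4, 16, 16, 4] -> [4, 32, 4, 0]  score +32 (running 32)
row 3: [2, 32, 64, 64] -> [2, 32, 128, 0]  score +128 (running 160)
Board after move:
  2   8  16  64
 64  32   8   0
  4  32   4   0
  2  32 128   0

Answer: 160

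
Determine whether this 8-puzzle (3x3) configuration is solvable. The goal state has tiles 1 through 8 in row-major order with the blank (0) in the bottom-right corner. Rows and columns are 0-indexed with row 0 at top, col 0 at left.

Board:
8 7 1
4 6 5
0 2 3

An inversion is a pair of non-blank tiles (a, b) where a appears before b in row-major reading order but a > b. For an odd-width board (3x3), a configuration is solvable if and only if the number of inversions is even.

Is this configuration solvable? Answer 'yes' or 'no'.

Answer: yes

Derivation:
Inversions (pairs i<j in row-major order where tile[i] > tile[j] > 0): 20
20 is even, so the puzzle is solvable.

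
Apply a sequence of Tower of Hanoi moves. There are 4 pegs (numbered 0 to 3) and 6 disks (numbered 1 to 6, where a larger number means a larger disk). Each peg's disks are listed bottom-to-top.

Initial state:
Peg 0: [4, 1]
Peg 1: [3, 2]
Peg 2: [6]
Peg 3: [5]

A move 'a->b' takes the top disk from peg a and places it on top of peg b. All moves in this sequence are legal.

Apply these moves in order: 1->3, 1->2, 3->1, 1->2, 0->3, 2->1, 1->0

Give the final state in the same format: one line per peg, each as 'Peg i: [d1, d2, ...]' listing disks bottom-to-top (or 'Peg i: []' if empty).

After move 1 (1->3):
Peg 0: [4, 1]
Peg 1: [3]
Peg 2: [6]
Peg 3: [5, 2]

After move 2 (1->2):
Peg 0: [4, 1]
Peg 1: []
Peg 2: [6, 3]
Peg 3: [5, 2]

After move 3 (3->1):
Peg 0: [4, 1]
Peg 1: [2]
Peg 2: [6, 3]
Peg 3: [5]

After move 4 (1->2):
Peg 0: [4, 1]
Peg 1: []
Peg 2: [6, 3, 2]
Peg 3: [5]

After move 5 (0->3):
Peg 0: [4]
Peg 1: []
Peg 2: [6, 3, 2]
Peg 3: [5, 1]

After move 6 (2->1):
Peg 0: [4]
Peg 1: [2]
Peg 2: [6, 3]
Peg 3: [5, 1]

After move 7 (1->0):
Peg 0: [4, 2]
Peg 1: []
Peg 2: [6, 3]
Peg 3: [5, 1]

Answer: Peg 0: [4, 2]
Peg 1: []
Peg 2: [6, 3]
Peg 3: [5, 1]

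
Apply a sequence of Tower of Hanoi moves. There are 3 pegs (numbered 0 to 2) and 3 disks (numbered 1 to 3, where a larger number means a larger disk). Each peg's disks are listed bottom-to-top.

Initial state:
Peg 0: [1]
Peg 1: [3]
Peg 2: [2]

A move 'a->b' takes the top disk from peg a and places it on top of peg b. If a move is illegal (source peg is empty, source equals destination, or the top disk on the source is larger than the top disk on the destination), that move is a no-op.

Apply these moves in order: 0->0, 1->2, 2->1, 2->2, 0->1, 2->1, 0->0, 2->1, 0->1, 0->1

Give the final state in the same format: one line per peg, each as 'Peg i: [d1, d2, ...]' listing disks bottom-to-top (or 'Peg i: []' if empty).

After move 1 (0->0):
Peg 0: [1]
Peg 1: [3]
Peg 2: [2]

After move 2 (1->2):
Peg 0: [1]
Peg 1: [3]
Peg 2: [2]

After move 3 (2->1):
Peg 0: [1]
Peg 1: [3, 2]
Peg 2: []

After move 4 (2->2):
Peg 0: [1]
Peg 1: [3, 2]
Peg 2: []

After move 5 (0->1):
Peg 0: []
Peg 1: [3, 2, 1]
Peg 2: []

After move 6 (2->1):
Peg 0: []
Peg 1: [3, 2, 1]
Peg 2: []

After move 7 (0->0):
Peg 0: []
Peg 1: [3, 2, 1]
Peg 2: []

After move 8 (2->1):
Peg 0: []
Peg 1: [3, 2, 1]
Peg 2: []

After move 9 (0->1):
Peg 0: []
Peg 1: [3, 2, 1]
Peg 2: []

After move 10 (0->1):
Peg 0: []
Peg 1: [3, 2, 1]
Peg 2: []

Answer: Peg 0: []
Peg 1: [3, 2, 1]
Peg 2: []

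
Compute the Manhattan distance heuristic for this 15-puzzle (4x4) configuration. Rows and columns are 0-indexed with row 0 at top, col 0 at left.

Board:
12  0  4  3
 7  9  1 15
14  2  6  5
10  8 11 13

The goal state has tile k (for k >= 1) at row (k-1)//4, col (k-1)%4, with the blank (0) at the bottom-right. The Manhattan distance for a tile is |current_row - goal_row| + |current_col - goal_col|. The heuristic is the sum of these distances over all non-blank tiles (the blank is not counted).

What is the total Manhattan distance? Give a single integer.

Tile 12: (0,0)->(2,3) = 5
Tile 4: (0,2)->(0,3) = 1
Tile 3: (0,3)->(0,2) = 1
Tile 7: (1,0)->(1,2) = 2
Tile 9: (1,1)->(2,0) = 2
Tile 1: (1,2)->(0,0) = 3
Tile 15: (1,3)->(3,2) = 3
Tile 14: (2,0)->(3,1) = 2
Tile 2: (2,1)->(0,1) = 2
Tile 6: (2,2)->(1,1) = 2
Tile 5: (2,3)->(1,0) = 4
Tile 10: (3,0)->(2,1) = 2
Tile 8: (3,1)->(1,3) = 4
Tile 11: (3,2)->(2,2) = 1
Tile 13: (3,3)->(3,0) = 3
Sum: 5 + 1 + 1 + 2 + 2 + 3 + 3 + 2 + 2 + 2 + 4 + 2 + 4 + 1 + 3 = 37

Answer: 37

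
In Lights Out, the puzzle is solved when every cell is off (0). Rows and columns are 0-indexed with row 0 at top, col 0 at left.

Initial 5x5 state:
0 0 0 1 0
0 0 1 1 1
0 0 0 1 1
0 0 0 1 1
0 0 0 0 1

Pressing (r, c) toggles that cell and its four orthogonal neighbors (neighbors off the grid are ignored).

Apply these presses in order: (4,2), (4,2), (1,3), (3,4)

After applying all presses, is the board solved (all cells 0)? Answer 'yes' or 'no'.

Answer: yes

Derivation:
After press 1 at (4,2):
0 0 0 1 0
0 0 1 1 1
0 0 0 1 1
0 0 1 1 1
0 1 1 1 1

After press 2 at (4,2):
0 0 0 1 0
0 0 1 1 1
0 0 0 1 1
0 0 0 1 1
0 0 0 0 1

After press 3 at (1,3):
0 0 0 0 0
0 0 0 0 0
0 0 0 0 1
0 0 0 1 1
0 0 0 0 1

After press 4 at (3,4):
0 0 0 0 0
0 0 0 0 0
0 0 0 0 0
0 0 0 0 0
0 0 0 0 0

Lights still on: 0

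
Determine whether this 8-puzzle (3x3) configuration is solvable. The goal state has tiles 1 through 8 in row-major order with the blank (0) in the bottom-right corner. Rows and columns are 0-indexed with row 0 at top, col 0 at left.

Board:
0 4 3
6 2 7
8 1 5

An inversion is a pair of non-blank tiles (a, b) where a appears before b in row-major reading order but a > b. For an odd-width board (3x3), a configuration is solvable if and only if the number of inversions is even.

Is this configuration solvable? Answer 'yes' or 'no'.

Answer: no

Derivation:
Inversions (pairs i<j in row-major order where tile[i] > tile[j] > 0): 13
13 is odd, so the puzzle is not solvable.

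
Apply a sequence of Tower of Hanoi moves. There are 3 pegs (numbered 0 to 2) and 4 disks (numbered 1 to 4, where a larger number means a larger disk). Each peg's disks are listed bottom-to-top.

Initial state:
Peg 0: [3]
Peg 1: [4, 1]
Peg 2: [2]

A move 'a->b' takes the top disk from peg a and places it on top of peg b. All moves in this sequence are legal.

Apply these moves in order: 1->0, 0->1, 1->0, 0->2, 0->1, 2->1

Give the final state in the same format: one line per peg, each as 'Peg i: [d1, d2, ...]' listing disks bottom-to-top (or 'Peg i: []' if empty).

After move 1 (1->0):
Peg 0: [3, 1]
Peg 1: [4]
Peg 2: [2]

After move 2 (0->1):
Peg 0: [3]
Peg 1: [4, 1]
Peg 2: [2]

After move 3 (1->0):
Peg 0: [3, 1]
Peg 1: [4]
Peg 2: [2]

After move 4 (0->2):
Peg 0: [3]
Peg 1: [4]
Peg 2: [2, 1]

After move 5 (0->1):
Peg 0: []
Peg 1: [4, 3]
Peg 2: [2, 1]

After move 6 (2->1):
Peg 0: []
Peg 1: [4, 3, 1]
Peg 2: [2]

Answer: Peg 0: []
Peg 1: [4, 3, 1]
Peg 2: [2]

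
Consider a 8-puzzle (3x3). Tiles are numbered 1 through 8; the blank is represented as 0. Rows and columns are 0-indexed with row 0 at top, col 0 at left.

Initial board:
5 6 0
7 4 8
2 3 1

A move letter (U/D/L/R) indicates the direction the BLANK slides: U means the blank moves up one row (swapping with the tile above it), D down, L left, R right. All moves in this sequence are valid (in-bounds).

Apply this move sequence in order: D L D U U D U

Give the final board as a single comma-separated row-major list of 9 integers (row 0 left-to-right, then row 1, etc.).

After move 1 (D):
5 6 8
7 4 0
2 3 1

After move 2 (L):
5 6 8
7 0 4
2 3 1

After move 3 (D):
5 6 8
7 3 4
2 0 1

After move 4 (U):
5 6 8
7 0 4
2 3 1

After move 5 (U):
5 0 8
7 6 4
2 3 1

After move 6 (D):
5 6 8
7 0 4
2 3 1

After move 7 (U):
5 0 8
7 6 4
2 3 1

Answer: 5, 0, 8, 7, 6, 4, 2, 3, 1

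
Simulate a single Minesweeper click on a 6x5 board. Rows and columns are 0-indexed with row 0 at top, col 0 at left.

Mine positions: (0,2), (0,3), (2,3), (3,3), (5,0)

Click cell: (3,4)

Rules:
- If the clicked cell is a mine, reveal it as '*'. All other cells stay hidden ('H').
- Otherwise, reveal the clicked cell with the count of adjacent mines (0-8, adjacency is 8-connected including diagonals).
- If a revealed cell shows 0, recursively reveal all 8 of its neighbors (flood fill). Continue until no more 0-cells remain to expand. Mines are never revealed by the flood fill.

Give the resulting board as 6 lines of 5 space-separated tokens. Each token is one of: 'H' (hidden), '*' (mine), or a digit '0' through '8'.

H H H H H
H H H H H
H H H H H
H H H H 2
H H H H H
H H H H H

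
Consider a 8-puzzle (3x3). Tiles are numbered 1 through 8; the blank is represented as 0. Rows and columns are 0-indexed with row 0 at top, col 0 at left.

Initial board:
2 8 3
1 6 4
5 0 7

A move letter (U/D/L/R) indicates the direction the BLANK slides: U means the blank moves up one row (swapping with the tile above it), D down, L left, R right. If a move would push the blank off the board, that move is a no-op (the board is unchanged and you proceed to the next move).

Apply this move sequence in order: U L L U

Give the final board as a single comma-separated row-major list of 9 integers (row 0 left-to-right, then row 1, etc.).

After move 1 (U):
2 8 3
1 0 4
5 6 7

After move 2 (L):
2 8 3
0 1 4
5 6 7

After move 3 (L):
2 8 3
0 1 4
5 6 7

After move 4 (U):
0 8 3
2 1 4
5 6 7

Answer: 0, 8, 3, 2, 1, 4, 5, 6, 7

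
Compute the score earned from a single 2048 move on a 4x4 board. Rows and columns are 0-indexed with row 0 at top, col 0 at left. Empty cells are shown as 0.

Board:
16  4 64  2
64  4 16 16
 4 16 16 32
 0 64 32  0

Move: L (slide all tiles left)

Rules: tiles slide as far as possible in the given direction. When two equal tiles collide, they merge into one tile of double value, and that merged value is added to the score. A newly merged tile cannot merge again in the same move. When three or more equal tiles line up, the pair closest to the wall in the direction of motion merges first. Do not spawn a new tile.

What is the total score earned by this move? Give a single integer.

Answer: 64

Derivation:
Slide left:
row 0: [16, 4, 64, 2] -> [16, 4, 64, 2]  score +0 (running 0)
row 1: [64, 4, 16, 16] -> [64, 4, 32, 0]  score +32 (running 32)
row 2: [4, 16, 16, 32] -> [4, 32, 32, 0]  score +32 (running 64)
row 3: [0, 64, 32, 0] -> [64, 32, 0, 0]  score +0 (running 64)
Board after move:
16  4 64  2
64  4 32  0
 4 32 32  0
64 32  0  0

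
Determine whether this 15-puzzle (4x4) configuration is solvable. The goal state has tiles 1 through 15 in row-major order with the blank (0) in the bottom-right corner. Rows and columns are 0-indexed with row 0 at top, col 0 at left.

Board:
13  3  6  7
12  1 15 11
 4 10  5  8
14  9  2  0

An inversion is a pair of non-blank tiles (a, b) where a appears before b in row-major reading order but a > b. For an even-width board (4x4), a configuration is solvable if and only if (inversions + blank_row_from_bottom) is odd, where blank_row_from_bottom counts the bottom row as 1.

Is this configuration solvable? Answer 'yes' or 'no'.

Answer: yes

Derivation:
Inversions: 54
Blank is in row 3 (0-indexed from top), which is row 1 counting from the bottom (bottom = 1).
54 + 1 = 55, which is odd, so the puzzle is solvable.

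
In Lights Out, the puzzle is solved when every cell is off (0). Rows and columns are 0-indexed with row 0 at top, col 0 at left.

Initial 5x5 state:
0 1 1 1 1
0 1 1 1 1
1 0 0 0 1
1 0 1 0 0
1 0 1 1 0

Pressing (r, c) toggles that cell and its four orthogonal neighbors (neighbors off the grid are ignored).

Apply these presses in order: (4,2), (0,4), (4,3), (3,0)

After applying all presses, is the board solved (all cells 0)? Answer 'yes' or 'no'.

After press 1 at (4,2):
0 1 1 1 1
0 1 1 1 1
1 0 0 0 1
1 0 0 0 0
1 1 0 0 0

After press 2 at (0,4):
0 1 1 0 0
0 1 1 1 0
1 0 0 0 1
1 0 0 0 0
1 1 0 0 0

After press 3 at (4,3):
0 1 1 0 0
0 1 1 1 0
1 0 0 0 1
1 0 0 1 0
1 1 1 1 1

After press 4 at (3,0):
0 1 1 0 0
0 1 1 1 0
0 0 0 0 1
0 1 0 1 0
0 1 1 1 1

Lights still on: 12

Answer: no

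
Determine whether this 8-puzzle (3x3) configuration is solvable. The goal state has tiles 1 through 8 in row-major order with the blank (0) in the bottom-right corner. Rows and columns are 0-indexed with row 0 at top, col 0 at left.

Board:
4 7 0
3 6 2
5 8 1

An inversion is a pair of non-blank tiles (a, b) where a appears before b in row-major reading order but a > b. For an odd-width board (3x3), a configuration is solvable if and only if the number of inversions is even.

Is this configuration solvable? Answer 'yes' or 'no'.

Answer: yes

Derivation:
Inversions (pairs i<j in row-major order where tile[i] > tile[j] > 0): 16
16 is even, so the puzzle is solvable.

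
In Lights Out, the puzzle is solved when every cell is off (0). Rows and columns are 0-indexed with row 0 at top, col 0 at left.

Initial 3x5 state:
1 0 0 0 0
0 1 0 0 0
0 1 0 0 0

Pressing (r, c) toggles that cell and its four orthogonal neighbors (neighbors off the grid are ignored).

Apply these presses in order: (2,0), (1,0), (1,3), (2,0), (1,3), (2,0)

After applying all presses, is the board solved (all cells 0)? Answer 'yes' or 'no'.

After press 1 at (2,0):
1 0 0 0 0
1 1 0 0 0
1 0 0 0 0

After press 2 at (1,0):
0 0 0 0 0
0 0 0 0 0
0 0 0 0 0

After press 3 at (1,3):
0 0 0 1 0
0 0 1 1 1
0 0 0 1 0

After press 4 at (2,0):
0 0 0 1 0
1 0 1 1 1
1 1 0 1 0

After press 5 at (1,3):
0 0 0 0 0
1 0 0 0 0
1 1 0 0 0

After press 6 at (2,0):
0 0 0 0 0
0 0 0 0 0
0 0 0 0 0

Lights still on: 0

Answer: yes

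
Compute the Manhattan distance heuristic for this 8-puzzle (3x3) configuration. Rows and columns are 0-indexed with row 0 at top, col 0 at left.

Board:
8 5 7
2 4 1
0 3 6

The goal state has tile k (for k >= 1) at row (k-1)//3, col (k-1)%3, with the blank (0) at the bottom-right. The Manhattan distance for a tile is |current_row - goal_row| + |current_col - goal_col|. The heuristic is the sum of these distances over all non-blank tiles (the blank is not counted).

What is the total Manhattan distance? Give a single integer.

Tile 8: (0,0)->(2,1) = 3
Tile 5: (0,1)->(1,1) = 1
Tile 7: (0,2)->(2,0) = 4
Tile 2: (1,0)->(0,1) = 2
Tile 4: (1,1)->(1,0) = 1
Tile 1: (1,2)->(0,0) = 3
Tile 3: (2,1)->(0,2) = 3
Tile 6: (2,2)->(1,2) = 1
Sum: 3 + 1 + 4 + 2 + 1 + 3 + 3 + 1 = 18

Answer: 18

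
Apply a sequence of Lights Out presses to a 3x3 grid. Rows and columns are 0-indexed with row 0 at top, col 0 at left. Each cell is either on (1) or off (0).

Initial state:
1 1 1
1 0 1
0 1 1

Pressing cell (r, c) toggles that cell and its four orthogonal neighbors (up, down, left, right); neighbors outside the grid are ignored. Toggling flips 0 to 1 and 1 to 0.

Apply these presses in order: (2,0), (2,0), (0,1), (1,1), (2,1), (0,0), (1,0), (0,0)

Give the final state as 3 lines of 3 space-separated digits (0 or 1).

Answer: 1 1 0
1 0 0
0 1 0

Derivation:
After press 1 at (2,0):
1 1 1
0 0 1
1 0 1

After press 2 at (2,0):
1 1 1
1 0 1
0 1 1

After press 3 at (0,1):
0 0 0
1 1 1
0 1 1

After press 4 at (1,1):
0 1 0
0 0 0
0 0 1

After press 5 at (2,1):
0 1 0
0 1 0
1 1 0

After press 6 at (0,0):
1 0 0
1 1 0
1 1 0

After press 7 at (1,0):
0 0 0
0 0 0
0 1 0

After press 8 at (0,0):
1 1 0
1 0 0
0 1 0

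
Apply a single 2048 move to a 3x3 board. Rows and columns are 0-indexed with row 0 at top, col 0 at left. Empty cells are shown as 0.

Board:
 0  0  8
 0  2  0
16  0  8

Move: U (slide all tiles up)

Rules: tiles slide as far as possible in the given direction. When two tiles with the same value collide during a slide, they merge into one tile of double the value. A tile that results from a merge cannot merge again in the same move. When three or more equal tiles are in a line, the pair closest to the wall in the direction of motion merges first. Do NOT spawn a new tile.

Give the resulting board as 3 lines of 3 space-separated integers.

Slide up:
col 0: [0, 0, 16] -> [16, 0, 0]
col 1: [0, 2, 0] -> [2, 0, 0]
col 2: [8, 0, 8] -> [16, 0, 0]

Answer: 16  2 16
 0  0  0
 0  0  0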